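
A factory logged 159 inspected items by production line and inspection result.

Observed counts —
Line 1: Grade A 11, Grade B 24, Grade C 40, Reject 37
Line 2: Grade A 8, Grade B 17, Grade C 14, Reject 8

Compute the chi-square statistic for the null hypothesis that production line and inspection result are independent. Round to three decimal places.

7.569

Row totals: 112, 47. Column totals: 19, 41, 54, 45. Grand total N = 159.
Expected counts (row total × column total / N):
  Line 1, Grade A: 112×19/159 = 13.3836
  Line 1, Grade B: 112×41/159 = 28.8805
  Line 1, Grade C: 112×54/159 = 38.0377
  Line 1, Reject: 112×45/159 = 31.6981
  Line 2, Grade A: 47×19/159 = 5.6164
  Line 2, Grade B: 47×41/159 = 12.1195
  Line 2, Grade C: 47×54/159 = 15.9623
  Line 2, Reject: 47×45/159 = 13.3019
Contributions (O − E)²/E:
  (11 − 13.3836)²/13.3836 = 0.4245
  (24 − 28.8805)²/28.8805 = 0.8248
  (40 − 38.0377)²/38.0377 = 0.1012
  (37 − 31.6981)²/31.6981 = 0.8868
  (8 − 5.6164)²/5.6164 = 1.0116
  (17 − 12.1195)²/12.1195 = 1.9654
  (14 − 15.9623)²/15.9623 = 0.2412
  (8 − 13.3019)²/13.3019 = 2.1132
χ² = 0.4245 + 0.8248 + 0.1012 + 0.8868 + 1.0116 + 1.9654 + 0.2412 + 2.1132 = 7.569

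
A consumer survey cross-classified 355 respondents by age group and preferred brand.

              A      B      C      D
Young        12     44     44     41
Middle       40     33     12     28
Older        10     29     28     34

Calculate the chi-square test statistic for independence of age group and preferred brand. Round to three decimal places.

44.406

Row totals: 141, 113, 101. Column totals: 62, 106, 84, 103. Grand total N = 355.
Expected counts (row total × column total / N):
  Young, A: 141×62/355 = 24.6254
  Young, B: 141×106/355 = 42.1014
  Young, C: 141×84/355 = 33.3634
  Young, D: 141×103/355 = 40.9099
  Middle, A: 113×62/355 = 19.7352
  Middle, B: 113×106/355 = 33.7408
  Middle, C: 113×84/355 = 26.7380
  Middle, D: 113×103/355 = 32.7859
  Older, A: 101×62/355 = 17.6394
  Older, B: 101×106/355 = 30.1577
  Older, C: 101×84/355 = 23.8986
  Older, D: 101×103/355 = 29.3042
Contributions (O − E)²/E:
  (12 − 24.6254)²/24.6254 = 6.4730
  (44 − 42.1014)²/42.1014 = 0.0856
  (44 − 33.3634)²/33.3634 = 3.3911
  (41 − 40.9099)²/40.9099 = 0.0002
  (40 − 19.7352)²/19.7352 = 20.8086
  (33 − 33.7408)²/33.7408 = 0.0163
  (12 − 26.7380)²/26.7380 = 8.1236
  (28 − 32.7859)²/32.7859 = 0.6986
  (10 − 17.6394)²/17.6394 = 3.3085
  (29 − 30.1577)²/30.1577 = 0.0444
  (28 − 23.8986)²/23.8986 = 0.7039
  (34 − 29.3042)²/29.3042 = 0.7525
χ² = 6.4730 + 0.0856 + 3.3911 + 0.0002 + 20.8086 + 0.0163 + 8.1236 + 0.6986 + 3.3085 + 0.0444 + 0.7039 + 0.7525 = 44.406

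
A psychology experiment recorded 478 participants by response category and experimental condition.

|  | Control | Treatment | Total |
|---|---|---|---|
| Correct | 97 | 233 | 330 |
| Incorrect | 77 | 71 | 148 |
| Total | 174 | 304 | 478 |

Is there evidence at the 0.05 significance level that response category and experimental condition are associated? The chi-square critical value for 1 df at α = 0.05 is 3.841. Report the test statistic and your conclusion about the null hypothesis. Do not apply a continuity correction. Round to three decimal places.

Grand total N = 478.
Expected counts (row total × column total / N):
  Correct, Control: 330×174/478 = 120.1255
  Correct, Treatment: 330×304/478 = 209.8745
  Incorrect, Control: 148×174/478 = 53.8745
  Incorrect, Treatment: 148×304/478 = 94.1255
Contributions (O − E)²/E:
  (97 − 120.1255)²/120.1255 = 4.4519
  (233 − 209.8745)²/209.8745 = 2.5481
  (77 − 53.8745)²/53.8745 = 9.9266
  (71 − 94.1255)²/94.1255 = 5.6817
χ² = 4.4519 + 2.5481 + 9.9266 + 5.6817 = 22.608
df = (2−1)(2−1) = 1. Since 22.608 > 3.841, reject the null hypothesis of independence at α = 0.05.

22.608; reject H₀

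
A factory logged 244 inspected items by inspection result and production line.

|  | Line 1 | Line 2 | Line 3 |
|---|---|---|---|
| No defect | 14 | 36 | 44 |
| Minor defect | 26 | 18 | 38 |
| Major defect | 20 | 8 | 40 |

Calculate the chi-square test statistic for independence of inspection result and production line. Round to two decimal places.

Row totals: 94, 82, 68. Column totals: 60, 62, 122. Grand total N = 244.
Expected counts (row total × column total / N):
  No defect, Line 1: 94×60/244 = 23.115
  No defect, Line 2: 94×62/244 = 23.885
  No defect, Line 3: 94×122/244 = 47.000
  Minor defect, Line 1: 82×60/244 = 20.164
  Minor defect, Line 2: 82×62/244 = 20.836
  Minor defect, Line 3: 82×122/244 = 41.000
  Major defect, Line 1: 68×60/244 = 16.721
  Major defect, Line 2: 68×62/244 = 17.279
  Major defect, Line 3: 68×122/244 = 34.000
Contributions (O − E)²/E:
  (14 − 23.115)²/23.115 = 3.5943
  (36 − 23.885)²/23.885 = 6.1450
  (44 − 47.000)²/47.000 = 0.1915
  (26 − 20.164)²/20.164 = 1.6891
  (18 − 20.836)²/20.836 = 0.3860
  (38 − 41.000)²/41.000 = 0.2195
  (20 − 16.721)²/16.721 = 0.6430
  (8 − 17.279)²/17.279 = 4.9829
  (40 − 34.000)²/34.000 = 1.0588
χ² = 3.5943 + 6.1450 + 0.1915 + 1.6891 + 0.3860 + 0.2195 + 0.6430 + 4.9829 + 1.0588 = 18.91

18.91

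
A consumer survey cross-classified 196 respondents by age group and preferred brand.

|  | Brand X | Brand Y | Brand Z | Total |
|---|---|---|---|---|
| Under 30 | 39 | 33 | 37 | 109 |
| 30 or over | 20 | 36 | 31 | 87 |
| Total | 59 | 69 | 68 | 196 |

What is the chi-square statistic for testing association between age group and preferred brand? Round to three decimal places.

4.364

Grand total N = 196.
Expected counts (row total × column total / N):
  Under 30, Brand X: 109×59/196 = 32.81122
  Under 30, Brand Y: 109×69/196 = 38.37245
  Under 30, Brand Z: 109×68/196 = 37.81633
  30 or over, Brand X: 87×59/196 = 26.18878
  30 or over, Brand Y: 87×69/196 = 30.62755
  30 or over, Brand Z: 87×68/196 = 30.18367
Contributions (O − E)²/E:
  (39 − 32.81122)²/32.81122 = 1.1673
  (33 − 38.37245)²/38.37245 = 0.7522
  (37 − 37.81633)²/37.81633 = 0.0176
  (20 − 26.18878)²/26.18878 = 1.4625
  (36 − 30.62755)²/30.62755 = 0.9424
  (31 − 30.18367)²/30.18367 = 0.0221
χ² = 1.1673 + 0.7522 + 0.0176 + 1.4625 + 0.9424 + 0.0221 = 4.364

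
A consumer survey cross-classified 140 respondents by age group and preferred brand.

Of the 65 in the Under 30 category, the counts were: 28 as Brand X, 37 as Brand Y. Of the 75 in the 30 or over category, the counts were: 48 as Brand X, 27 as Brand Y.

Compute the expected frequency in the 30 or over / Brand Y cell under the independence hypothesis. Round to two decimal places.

34.29

Row total (30 or over) = 75; column total (Brand Y) = 64; grand total N = 140.
Expected count = (row total × column total) / N = 75 × 64 / 140 = 34.29.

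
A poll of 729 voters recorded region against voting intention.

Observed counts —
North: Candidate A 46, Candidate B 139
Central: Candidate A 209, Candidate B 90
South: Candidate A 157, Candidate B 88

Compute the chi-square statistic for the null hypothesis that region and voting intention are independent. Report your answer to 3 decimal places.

Row totals: 185, 299, 245. Column totals: 412, 317. Grand total N = 729.
Expected counts (row total × column total / N):
  North, Candidate A: 185×412/729 = 104.55418
  North, Candidate B: 185×317/729 = 80.44582
  Central, Candidate A: 299×412/729 = 168.98217
  Central, Candidate B: 299×317/729 = 130.01783
  South, Candidate A: 245×412/729 = 138.46365
  South, Candidate B: 245×317/729 = 106.53635
Contributions (O − E)²/E:
  (46 − 104.55418)²/104.55418 = 32.7925
  (139 − 80.44582)²/80.44582 = 42.6199
  (209 − 168.98217)²/168.98217 = 9.4769
  (90 − 130.01783)²/130.01783 = 12.3170
  (157 − 138.46365)²/138.46365 = 2.4815
  (88 − 106.53635)²/106.53635 = 3.2252
χ² = 32.7925 + 42.6199 + 9.4769 + 12.3170 + 2.4815 + 3.2252 = 102.913

102.913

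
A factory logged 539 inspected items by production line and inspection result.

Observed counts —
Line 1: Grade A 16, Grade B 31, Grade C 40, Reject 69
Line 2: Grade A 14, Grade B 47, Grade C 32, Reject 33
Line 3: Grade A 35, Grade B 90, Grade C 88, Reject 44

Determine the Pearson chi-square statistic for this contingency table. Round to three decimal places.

Row totals: 156, 126, 257. Column totals: 65, 168, 160, 146. Grand total N = 539.
Expected counts (row total × column total / N):
  Line 1, Grade A: 156×65/539 = 18.8126
  Line 1, Grade B: 156×168/539 = 48.6234
  Line 1, Grade C: 156×160/539 = 46.3080
  Line 1, Reject: 156×146/539 = 42.2560
  Line 2, Grade A: 126×65/539 = 15.1948
  Line 2, Grade B: 126×168/539 = 39.2727
  Line 2, Grade C: 126×160/539 = 37.4026
  Line 2, Reject: 126×146/539 = 34.1299
  Line 3, Grade A: 257×65/539 = 30.9926
  Line 3, Grade B: 257×168/539 = 80.1039
  Line 3, Grade C: 257×160/539 = 76.2894
  Line 3, Reject: 257×146/539 = 69.6141
Contributions (O − E)²/E:
  (16 − 18.8126)²/18.8126 = 0.4205
  (31 − 48.6234)²/48.6234 = 6.3875
  (40 − 46.3080)²/46.3080 = 0.8593
  (69 − 42.2560)²/42.2560 = 16.9264
  (14 − 15.1948)²/15.1948 = 0.0939
  (47 − 39.2727)²/39.2727 = 1.5204
  (32 − 37.4026)²/37.4026 = 0.7804
  (33 − 34.1299)²/34.1299 = 0.0374
  (35 − 30.9926)²/30.9926 = 0.5182
  (90 − 80.1039)²/80.1039 = 1.2226
  (88 − 76.2894)²/76.2894 = 1.7976
  (44 − 69.6141)²/69.6141 = 9.4246
χ² = 0.4205 + 6.3875 + 0.8593 + 16.9264 + 0.0939 + 1.5204 + 0.7804 + 0.0374 + 0.5182 + 1.2226 + 1.7976 + 9.4246 = 39.989

39.989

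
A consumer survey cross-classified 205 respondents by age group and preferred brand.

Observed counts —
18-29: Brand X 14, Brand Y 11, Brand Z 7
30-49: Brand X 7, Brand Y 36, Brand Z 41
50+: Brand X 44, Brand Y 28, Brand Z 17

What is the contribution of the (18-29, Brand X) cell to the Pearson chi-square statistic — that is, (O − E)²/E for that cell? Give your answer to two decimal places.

Row total (18-29) = 32; column total (Brand X) = 65; N = 205.
Expected count E = 32 × 65 / 205 = 10.146.
Contribution = (O − E)²/E = (14 − 10.146)² / 10.146 = 1.46.

1.46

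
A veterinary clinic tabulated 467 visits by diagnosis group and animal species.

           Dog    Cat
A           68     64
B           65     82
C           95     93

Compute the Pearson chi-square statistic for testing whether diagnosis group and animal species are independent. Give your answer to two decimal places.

1.85

Row totals: 132, 147, 188. Column totals: 228, 239. Grand total N = 467.
Expected counts (row total × column total / N):
  A, Dog: 132×228/467 = 64.445
  A, Cat: 132×239/467 = 67.555
  B, Dog: 147×228/467 = 71.769
  B, Cat: 147×239/467 = 75.231
  C, Dog: 188×228/467 = 91.786
  C, Cat: 188×239/467 = 96.214
Contributions (O − E)²/E:
  (68 − 64.445)²/64.445 = 0.1961
  (64 − 67.555)²/67.555 = 0.1871
  (65 − 71.769)²/71.769 = 0.6384
  (82 − 75.231)²/75.231 = 0.6090
  (95 − 91.786)²/91.786 = 0.1125
  (93 − 96.214)²/96.214 = 0.1074
χ² = 0.1961 + 0.1871 + 0.6384 + 0.6090 + 0.1125 + 0.1074 = 1.85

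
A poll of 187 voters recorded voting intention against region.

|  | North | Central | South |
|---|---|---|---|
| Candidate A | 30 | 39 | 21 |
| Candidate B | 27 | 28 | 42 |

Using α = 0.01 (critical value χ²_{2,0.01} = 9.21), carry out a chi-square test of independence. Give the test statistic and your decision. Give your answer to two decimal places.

8.71; fail to reject H₀

Row totals: 90, 97. Column totals: 57, 67, 63. Grand total N = 187.
Expected counts (row total × column total / N):
  Candidate A, North: 90×57/187 = 27.433
  Candidate A, Central: 90×67/187 = 32.246
  Candidate A, South: 90×63/187 = 30.321
  Candidate B, North: 97×57/187 = 29.567
  Candidate B, Central: 97×67/187 = 34.754
  Candidate B, South: 97×63/187 = 32.679
Contributions (O − E)²/E:
  (30 − 27.433)²/27.433 = 0.2402
  (39 − 32.246)²/32.246 = 1.4146
  (21 − 30.321)²/30.321 = 2.8654
  (27 − 29.567)²/29.567 = 0.2229
  (28 − 34.754)²/34.754 = 1.3126
  (42 − 32.679)²/32.679 = 2.6586
χ² = 0.2402 + 1.4146 + 2.8654 + 0.2229 + 1.3126 + 2.6586 = 8.71
df = (2−1)(3−1) = 2. Since 8.71 < 9.21, fail to reject the null hypothesis of independence at α = 0.01.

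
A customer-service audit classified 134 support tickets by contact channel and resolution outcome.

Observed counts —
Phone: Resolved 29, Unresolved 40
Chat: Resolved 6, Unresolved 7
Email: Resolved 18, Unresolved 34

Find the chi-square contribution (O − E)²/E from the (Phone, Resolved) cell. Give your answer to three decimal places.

Row total (Phone) = 69; column total (Resolved) = 53; N = 134.
Expected count E = 69 × 53 / 134 = 27.2910.
Contribution = (O − E)²/E = (29 − 27.2910)² / 27.2910 = 0.107.

0.107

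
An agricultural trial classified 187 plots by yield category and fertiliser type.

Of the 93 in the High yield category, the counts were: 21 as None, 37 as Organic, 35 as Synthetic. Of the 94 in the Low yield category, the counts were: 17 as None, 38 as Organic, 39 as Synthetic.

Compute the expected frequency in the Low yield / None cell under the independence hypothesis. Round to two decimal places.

19.10

Row total (Low yield) = 94; column total (None) = 38; grand total N = 187.
Expected count = (row total × column total) / N = 94 × 38 / 187 = 19.10.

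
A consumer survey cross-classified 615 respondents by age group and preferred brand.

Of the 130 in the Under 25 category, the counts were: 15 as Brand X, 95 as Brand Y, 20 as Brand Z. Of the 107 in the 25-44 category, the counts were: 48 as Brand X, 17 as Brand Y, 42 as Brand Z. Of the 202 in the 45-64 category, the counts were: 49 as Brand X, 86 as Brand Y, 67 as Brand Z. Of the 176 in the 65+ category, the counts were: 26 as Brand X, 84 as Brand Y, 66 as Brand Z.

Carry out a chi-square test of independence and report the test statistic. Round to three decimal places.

Row totals: 130, 107, 202, 176. Column totals: 138, 282, 195. Grand total N = 615.
Expected counts (row total × column total / N):
  Under 25, Brand X: 130×138/615 = 29.1707
  Under 25, Brand Y: 130×282/615 = 59.6098
  Under 25, Brand Z: 130×195/615 = 41.2195
  25-44, Brand X: 107×138/615 = 24.0098
  25-44, Brand Y: 107×282/615 = 49.0634
  25-44, Brand Z: 107×195/615 = 33.9268
  45-64, Brand X: 202×138/615 = 45.3268
  45-64, Brand Y: 202×282/615 = 92.6244
  45-64, Brand Z: 202×195/615 = 64.0488
  65+, Brand X: 176×138/615 = 39.4927
  65+, Brand Y: 176×282/615 = 80.7024
  65+, Brand Z: 176×195/615 = 55.8049
Contributions (O − E)²/E:
  (15 − 29.1707)²/29.1707 = 6.8839
  (95 − 59.6098)²/59.6098 = 21.0111
  (20 − 41.2195)²/41.2195 = 10.9236
  (48 − 24.0098)²/24.0098 = 23.9706
  (17 − 49.0634)²/49.0634 = 20.9537
  (42 − 33.9268)²/33.9268 = 1.9211
  (49 − 45.3268)²/45.3268 = 0.2977
  (86 − 92.6244)²/92.6244 = 0.4738
  (67 − 64.0488)²/64.0488 = 0.1360
  (26 − 39.4927)²/39.4927 = 4.6098
  (84 − 80.7024)²/80.7024 = 0.1347
  (66 − 55.8049)²/55.8049 = 1.8626
χ² = 6.8839 + 21.0111 + 10.9236 + 23.9706 + 20.9537 + 1.9211 + 0.2977 + 0.4738 + 0.1360 + 4.6098 + 0.1347 + 1.8626 = 93.179

93.179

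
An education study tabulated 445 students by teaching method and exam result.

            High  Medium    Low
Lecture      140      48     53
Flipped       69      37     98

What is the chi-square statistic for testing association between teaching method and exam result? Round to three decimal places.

Row totals: 241, 204. Column totals: 209, 85, 151. Grand total N = 445.
Expected counts (row total × column total / N):
  Lecture, High: 241×209/445 = 113.1888
  Lecture, Medium: 241×85/445 = 46.0337
  Lecture, Low: 241×151/445 = 81.7775
  Flipped, High: 204×209/445 = 95.8112
  Flipped, Medium: 204×85/445 = 38.9663
  Flipped, Low: 204×151/445 = 69.2225
Contributions (O − E)²/E:
  (140 − 113.1888)²/113.1888 = 6.3508
  (48 − 46.0337)²/46.0337 = 0.0840
  (53 − 81.7775)²/81.7775 = 10.1268
  (69 − 95.8112)²/95.8112 = 7.5027
  (37 − 38.9663)²/38.9663 = 0.0992
  (98 − 69.2225)²/69.2225 = 11.9635
χ² = 6.3508 + 0.0840 + 10.1268 + 7.5027 + 0.0992 + 11.9635 = 36.127

36.127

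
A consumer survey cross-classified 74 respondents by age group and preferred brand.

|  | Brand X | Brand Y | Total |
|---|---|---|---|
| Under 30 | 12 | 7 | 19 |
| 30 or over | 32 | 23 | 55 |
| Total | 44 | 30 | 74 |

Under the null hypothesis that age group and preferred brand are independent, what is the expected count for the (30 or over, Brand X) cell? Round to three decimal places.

Row total (30 or over) = 55; column total (Brand X) = 44; grand total N = 74.
Expected count = (row total × column total) / N = 55 × 44 / 74 = 32.703.

32.703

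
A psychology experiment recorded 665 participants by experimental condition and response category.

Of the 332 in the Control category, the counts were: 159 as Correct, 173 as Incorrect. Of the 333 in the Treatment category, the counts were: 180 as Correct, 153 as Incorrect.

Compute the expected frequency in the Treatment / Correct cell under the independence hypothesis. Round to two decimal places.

Row total (Treatment) = 333; column total (Correct) = 339; grand total N = 665.
Expected count = (row total × column total) / N = 333 × 339 / 665 = 169.75.

169.75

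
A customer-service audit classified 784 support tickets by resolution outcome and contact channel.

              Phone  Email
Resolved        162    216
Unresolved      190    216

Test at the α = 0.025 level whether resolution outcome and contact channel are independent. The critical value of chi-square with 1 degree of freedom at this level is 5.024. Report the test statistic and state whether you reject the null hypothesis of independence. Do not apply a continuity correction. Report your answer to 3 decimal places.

1.229; fail to reject H₀

Row totals: 378, 406. Column totals: 352, 432. Grand total N = 784.
Expected counts (row total × column total / N):
  Resolved, Phone: 378×352/784 = 169.7143
  Resolved, Email: 378×432/784 = 208.2857
  Unresolved, Phone: 406×352/784 = 182.2857
  Unresolved, Email: 406×432/784 = 223.7143
Contributions (O − E)²/E:
  (162 − 169.7143)²/169.7143 = 0.3507
  (216 − 208.2857)²/208.2857 = 0.2857
  (190 − 182.2857)²/182.2857 = 0.3265
  (216 − 223.7143)²/223.7143 = 0.2660
χ² = 0.3507 + 0.2857 + 0.3265 + 0.2660 = 1.229
df = (2−1)(2−1) = 1. Since 1.229 < 5.024, fail to reject the null hypothesis of independence at α = 0.025.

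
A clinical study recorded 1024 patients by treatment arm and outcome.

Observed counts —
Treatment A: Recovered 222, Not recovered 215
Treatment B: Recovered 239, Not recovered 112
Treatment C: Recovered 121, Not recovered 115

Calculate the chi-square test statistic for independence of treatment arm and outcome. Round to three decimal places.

Row totals: 437, 351, 236. Column totals: 582, 442. Grand total N = 1024.
Expected counts (row total × column total / N):
  Treatment A, Recovered: 437×582/1024 = 248.37305
  Treatment A, Not recovered: 437×442/1024 = 188.62695
  Treatment B, Recovered: 351×582/1024 = 199.49414
  Treatment B, Not recovered: 351×442/1024 = 151.50586
  Treatment C, Recovered: 236×582/1024 = 134.13281
  Treatment C, Not recovered: 236×442/1024 = 101.86719
Contributions (O − E)²/E:
  (222 − 248.37305)²/248.37305 = 2.8004
  (215 − 188.62695)²/188.62695 = 3.6874
  (239 − 199.49414)²/199.49414 = 7.8234
  (112 − 151.50586)²/151.50586 = 10.3013
  (121 − 134.13281)²/134.13281 = 1.2858
  (115 − 101.86719)²/101.86719 = 1.6931
χ² = 2.8004 + 3.6874 + 7.8234 + 10.3013 + 1.2858 + 1.6931 = 27.591

27.591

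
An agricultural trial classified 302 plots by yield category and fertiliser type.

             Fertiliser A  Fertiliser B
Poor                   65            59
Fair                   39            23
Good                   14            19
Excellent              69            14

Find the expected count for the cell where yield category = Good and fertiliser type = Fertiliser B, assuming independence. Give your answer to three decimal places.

Row total (Good) = 33; column total (Fertiliser B) = 115; grand total N = 302.
Expected count = (row total × column total) / N = 33 × 115 / 302 = 12.566.

12.566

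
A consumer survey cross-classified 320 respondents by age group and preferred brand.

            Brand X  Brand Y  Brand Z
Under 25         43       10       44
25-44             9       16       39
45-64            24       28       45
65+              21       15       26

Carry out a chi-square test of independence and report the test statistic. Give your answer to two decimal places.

Row totals: 97, 64, 97, 62. Column totals: 97, 69, 154. Grand total N = 320.
Expected counts (row total × column total / N):
  Under 25, Brand X: 97×97/320 = 29.403
  Under 25, Brand Y: 97×69/320 = 20.916
  Under 25, Brand Z: 97×154/320 = 46.681
  25-44, Brand X: 64×97/320 = 19.400
  25-44, Brand Y: 64×69/320 = 13.800
  25-44, Brand Z: 64×154/320 = 30.800
  45-64, Brand X: 97×97/320 = 29.403
  45-64, Brand Y: 97×69/320 = 20.916
  45-64, Brand Z: 97×154/320 = 46.681
  65+, Brand X: 62×97/320 = 18.794
  65+, Brand Y: 62×69/320 = 13.369
  65+, Brand Z: 62×154/320 = 29.837
Contributions (O − E)²/E:
  (43 − 29.403)²/29.403 = 6.2877
  (10 − 20.916)²/20.916 = 5.6970
  (44 − 46.681)²/46.681 = 0.1540
  (9 − 19.400)²/19.400 = 5.5753
  (16 − 13.800)²/13.800 = 0.3507
  (39 − 30.800)²/30.800 = 2.1831
  (24 − 29.403)²/29.403 = 0.9928
  (28 − 20.916)²/20.916 = 2.3993
  (45 − 46.681)²/46.681 = 0.0605
  (21 − 18.794)²/18.794 = 0.2589
  (15 − 13.369)²/13.369 = 0.1990
  (26 − 29.837)²/29.837 = 0.4934
χ² = 6.2877 + 5.6970 + 0.1540 + 5.5753 + 0.3507 + 2.1831 + 0.9928 + 2.3993 + 0.0605 + 0.2589 + 0.1990 + 0.4934 = 24.65

24.65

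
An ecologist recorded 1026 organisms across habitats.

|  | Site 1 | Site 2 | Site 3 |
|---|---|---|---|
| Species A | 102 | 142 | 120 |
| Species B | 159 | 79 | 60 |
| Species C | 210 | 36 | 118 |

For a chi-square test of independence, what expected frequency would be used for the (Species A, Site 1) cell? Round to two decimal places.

Row total (Species A) = 364; column total (Site 1) = 471; grand total N = 1026.
Expected count = (row total × column total) / N = 364 × 471 / 1026 = 167.10.

167.10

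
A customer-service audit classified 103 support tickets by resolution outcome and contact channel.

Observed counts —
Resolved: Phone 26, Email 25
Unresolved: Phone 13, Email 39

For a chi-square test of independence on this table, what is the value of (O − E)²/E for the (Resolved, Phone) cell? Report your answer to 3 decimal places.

Row total (Resolved) = 51; column total (Phone) = 39; N = 103.
Expected count E = 51 × 39 / 103 = 19.3107.
Contribution = (O − E)²/E = (26 − 19.3107)² / 19.3107 = 2.317.

2.317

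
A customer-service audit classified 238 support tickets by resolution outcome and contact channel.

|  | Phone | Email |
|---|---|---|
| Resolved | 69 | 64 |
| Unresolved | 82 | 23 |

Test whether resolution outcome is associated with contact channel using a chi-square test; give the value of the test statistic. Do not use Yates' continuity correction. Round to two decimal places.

17.39

Row totals: 133, 105. Column totals: 151, 87. Grand total N = 238.
Expected counts (row total × column total / N):
  Resolved, Phone: 133×151/238 = 84.382
  Resolved, Email: 133×87/238 = 48.618
  Unresolved, Phone: 105×151/238 = 66.618
  Unresolved, Email: 105×87/238 = 38.382
Contributions (O − E)²/E:
  (69 − 84.382)²/84.382 = 2.8040
  (64 − 48.618)²/48.618 = 4.8666
  (82 − 66.618)²/66.618 = 3.5517
  (23 − 38.382)²/38.382 = 6.1645
χ² = 2.8040 + 4.8666 + 3.5517 + 6.1645 = 17.39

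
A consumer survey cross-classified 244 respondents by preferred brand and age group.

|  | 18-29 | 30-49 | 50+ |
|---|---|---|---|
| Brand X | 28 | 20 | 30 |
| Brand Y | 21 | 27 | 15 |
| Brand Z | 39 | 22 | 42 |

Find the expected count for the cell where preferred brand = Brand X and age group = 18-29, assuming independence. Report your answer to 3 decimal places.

Row total (Brand X) = 78; column total (18-29) = 88; grand total N = 244.
Expected count = (row total × column total) / N = 78 × 88 / 244 = 28.131.

28.131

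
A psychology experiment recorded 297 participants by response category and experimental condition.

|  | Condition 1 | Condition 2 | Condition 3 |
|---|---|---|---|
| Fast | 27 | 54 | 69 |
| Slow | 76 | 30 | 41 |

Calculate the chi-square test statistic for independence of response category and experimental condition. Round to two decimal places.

Row totals: 150, 147. Column totals: 103, 84, 110. Grand total N = 297.
Expected counts (row total × column total / N):
  Fast, Condition 1: 150×103/297 = 52.020
  Fast, Condition 2: 150×84/297 = 42.424
  Fast, Condition 3: 150×110/297 = 55.556
  Slow, Condition 1: 147×103/297 = 50.980
  Slow, Condition 2: 147×84/297 = 41.576
  Slow, Condition 3: 147×110/297 = 54.444
Contributions (O − E)²/E:
  (27 − 52.020)²/52.020 = 12.0338
  (54 − 42.424)²/42.424 = 3.1587
  (69 − 55.556)²/55.556 = 3.2533
  (76 − 50.980)²/50.980 = 12.2793
  (30 − 41.576)²/41.576 = 3.2231
  (41 − 54.444)²/54.444 = 3.3198
χ² = 12.0338 + 3.1587 + 3.2533 + 12.2793 + 3.2231 + 3.3198 = 37.27

37.27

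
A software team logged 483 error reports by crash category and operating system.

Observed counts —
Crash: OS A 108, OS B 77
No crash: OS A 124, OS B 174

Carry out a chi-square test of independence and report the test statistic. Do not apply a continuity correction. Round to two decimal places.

Row totals: 185, 298. Column totals: 232, 251. Grand total N = 483.
Expected counts (row total × column total / N):
  Crash, OS A: 185×232/483 = 88.861
  Crash, OS B: 185×251/483 = 96.139
  No crash, OS A: 298×232/483 = 143.139
  No crash, OS B: 298×251/483 = 154.861
Contributions (O − E)²/E:
  (108 − 88.861)²/88.861 = 4.1222
  (77 − 96.139)²/96.139 = 3.8101
  (124 − 143.139)²/143.139 = 2.5591
  (174 − 154.861)²/154.861 = 2.3654
χ² = 4.1222 + 3.8101 + 2.5591 + 2.3654 = 12.86

12.86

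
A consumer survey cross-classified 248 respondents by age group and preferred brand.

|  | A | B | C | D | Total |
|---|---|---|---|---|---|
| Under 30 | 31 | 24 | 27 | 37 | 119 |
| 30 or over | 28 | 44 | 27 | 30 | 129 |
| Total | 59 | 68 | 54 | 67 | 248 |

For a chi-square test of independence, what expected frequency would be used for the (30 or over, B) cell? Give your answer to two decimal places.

Row total (30 or over) = 129; column total (B) = 68; grand total N = 248.
Expected count = (row total × column total) / N = 129 × 68 / 248 = 35.37.

35.37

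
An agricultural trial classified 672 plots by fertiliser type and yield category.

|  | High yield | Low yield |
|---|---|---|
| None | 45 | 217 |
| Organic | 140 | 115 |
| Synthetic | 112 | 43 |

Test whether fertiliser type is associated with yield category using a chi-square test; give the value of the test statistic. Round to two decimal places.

Row totals: 262, 255, 155. Column totals: 297, 375. Grand total N = 672.
Expected counts (row total × column total / N):
  None, High yield: 262×297/672 = 115.795
  None, Low yield: 262×375/672 = 146.205
  Organic, High yield: 255×297/672 = 112.701
  Organic, Low yield: 255×375/672 = 142.299
  Synthetic, High yield: 155×297/672 = 68.504
  Synthetic, Low yield: 155×375/672 = 86.496
Contributions (O − E)²/E:
  (45 − 115.795)²/115.795 = 43.2828
  (217 − 146.205)²/146.205 = 34.2802
  (140 − 112.701)²/112.701 = 6.6125
  (115 − 142.299)²/142.299 = 5.2371
  (112 − 68.504)²/68.504 = 27.6174
  (43 − 86.496)²/86.496 = 21.8727
χ² = 43.2828 + 34.2802 + 6.6125 + 5.2371 + 27.6174 + 21.8727 = 138.90

138.90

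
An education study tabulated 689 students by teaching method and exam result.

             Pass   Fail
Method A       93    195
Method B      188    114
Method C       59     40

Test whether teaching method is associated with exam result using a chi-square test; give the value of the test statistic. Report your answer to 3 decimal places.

57.796

Row totals: 288, 302, 99. Column totals: 340, 349. Grand total N = 689.
Expected counts (row total × column total / N):
  Method A, Pass: 288×340/689 = 142.1190
  Method A, Fail: 288×349/689 = 145.8810
  Method B, Pass: 302×340/689 = 149.0276
  Method B, Fail: 302×349/689 = 152.9724
  Method C, Pass: 99×340/689 = 48.8534
  Method C, Fail: 99×349/689 = 50.1466
Contributions (O − E)²/E:
  (93 − 142.1190)²/142.1190 = 16.9765
  (195 − 145.8810)²/145.8810 = 16.5387
  (188 − 149.0276)²/149.0276 = 10.1917
  (114 − 152.9724)²/152.9724 = 9.9289
  (59 − 48.8534)²/48.8534 = 2.1074
  (40 − 50.1466)²/50.1466 = 2.0531
χ² = 16.9765 + 16.5387 + 10.1917 + 9.9289 + 2.1074 + 2.0531 = 57.796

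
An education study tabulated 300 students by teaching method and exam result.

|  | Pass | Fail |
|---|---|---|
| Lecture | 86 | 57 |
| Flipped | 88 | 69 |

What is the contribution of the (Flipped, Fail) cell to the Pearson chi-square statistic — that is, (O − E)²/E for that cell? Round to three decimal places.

Row total (Flipped) = 157; column total (Fail) = 126; N = 300.
Expected count E = 157 × 126 / 300 = 65.9400.
Contribution = (O − E)²/E = (69 − 65.9400)² / 65.9400 = 0.142.

0.142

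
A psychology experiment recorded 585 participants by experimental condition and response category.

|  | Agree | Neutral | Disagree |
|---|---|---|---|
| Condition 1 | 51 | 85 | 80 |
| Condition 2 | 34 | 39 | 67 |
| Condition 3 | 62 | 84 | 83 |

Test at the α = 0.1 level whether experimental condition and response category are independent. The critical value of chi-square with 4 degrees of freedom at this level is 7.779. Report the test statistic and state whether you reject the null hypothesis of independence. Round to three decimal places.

7.306; fail to reject H₀

Row totals: 216, 140, 229. Column totals: 147, 208, 230. Grand total N = 585.
Expected counts (row total × column total / N):
  Condition 1, Agree: 216×147/585 = 54.2769
  Condition 1, Neutral: 216×208/585 = 76.8000
  Condition 1, Disagree: 216×230/585 = 84.9231
  Condition 2, Agree: 140×147/585 = 35.1795
  Condition 2, Neutral: 140×208/585 = 49.7778
  Condition 2, Disagree: 140×230/585 = 55.0427
  Condition 3, Agree: 229×147/585 = 57.5436
  Condition 3, Neutral: 229×208/585 = 81.4222
  Condition 3, Disagree: 229×230/585 = 90.0342
Contributions (O − E)²/E:
  (51 − 54.2769)²/54.2769 = 0.1978
  (85 − 76.8000)²/76.8000 = 0.8755
  (80 − 84.9231)²/84.9231 = 0.2854
  (34 − 35.1795)²/35.1795 = 0.0395
  (39 − 49.7778)²/49.7778 = 2.3336
  (67 − 55.0427)²/55.0427 = 2.5976
  (62 − 57.5436)²/57.5436 = 0.3451
  (84 − 81.4222)²/81.4222 = 0.0816
  (83 − 90.0342)²/90.0342 = 0.5496
χ² = 0.1978 + 0.8755 + 0.2854 + 0.0395 + 2.3336 + 2.5976 + 0.3451 + 0.0816 + 0.5496 = 7.306
df = (3−1)(3−1) = 4. Since 7.306 < 7.779, fail to reject the null hypothesis of independence at α = 0.1.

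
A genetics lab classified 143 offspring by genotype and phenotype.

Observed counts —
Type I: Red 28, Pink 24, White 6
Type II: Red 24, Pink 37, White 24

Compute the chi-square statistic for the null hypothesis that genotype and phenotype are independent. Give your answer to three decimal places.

9.105

Row totals: 58, 85. Column totals: 52, 61, 30. Grand total N = 143.
Expected counts (row total × column total / N):
  Type I, Red: 58×52/143 = 21.0909
  Type I, Pink: 58×61/143 = 24.7413
  Type I, White: 58×30/143 = 12.1678
  Type II, Red: 85×52/143 = 30.9091
  Type II, Pink: 85×61/143 = 36.2587
  Type II, White: 85×30/143 = 17.8322
Contributions (O − E)²/E:
  (28 − 21.0909)²/21.0909 = 2.2633
  (24 − 24.7413)²/24.7413 = 0.0222
  (6 − 12.1678)²/12.1678 = 3.1264
  (24 − 30.9091)²/30.9091 = 1.5444
  (37 − 36.2587)²/36.2587 = 0.0152
  (24 − 17.8322)²/17.8322 = 2.1333
χ² = 2.2633 + 0.0222 + 3.1264 + 1.5444 + 0.0152 + 2.1333 = 9.105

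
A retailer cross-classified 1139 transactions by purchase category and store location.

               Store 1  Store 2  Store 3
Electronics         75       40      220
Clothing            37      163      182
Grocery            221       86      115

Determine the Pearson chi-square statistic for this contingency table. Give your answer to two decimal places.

Row totals: 335, 382, 422. Column totals: 333, 289, 517. Grand total N = 1139.
Expected counts (row total × column total / N):
  Electronics, Store 1: 335×333/1139 = 97.9412
  Electronics, Store 2: 335×289/1139 = 85.0000
  Electronics, Store 3: 335×517/1139 = 152.0588
  Clothing, Store 1: 382×333/1139 = 111.6822
  Clothing, Store 2: 382×289/1139 = 96.9254
  Clothing, Store 3: 382×517/1139 = 173.3924
  Grocery, Store 1: 422×333/1139 = 123.3766
  Grocery, Store 2: 422×289/1139 = 107.0746
  Grocery, Store 3: 422×517/1139 = 191.5487
Contributions (O − E)²/E:
  (75 − 97.9412)²/97.9412 = 5.3736
  (40 − 85.0000)²/85.0000 = 23.8235
  (220 − 152.0588)²/152.0588 = 30.3567
  (37 − 111.6822)²/111.6822 = 49.9402
  (163 − 96.9254)²/96.9254 = 45.0434
  (182 − 173.3924)²/173.3924 = 0.4273
  (221 − 123.3766)²/123.3766 = 77.2458
  (86 − 107.0746)²/107.0746 = 4.1479
  (115 − 191.5487)²/191.5487 = 30.5912
χ² = 5.3736 + 23.8235 + 30.3567 + 49.9402 + 45.0434 + 0.4273 + 77.2458 + 4.1479 + 30.5912 = 266.95

266.95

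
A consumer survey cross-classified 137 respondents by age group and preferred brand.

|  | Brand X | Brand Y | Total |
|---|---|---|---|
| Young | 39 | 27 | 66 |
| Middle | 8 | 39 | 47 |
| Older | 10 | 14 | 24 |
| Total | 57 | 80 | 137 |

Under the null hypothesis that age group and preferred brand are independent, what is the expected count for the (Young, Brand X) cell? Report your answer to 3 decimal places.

27.460

Row total (Young) = 66; column total (Brand X) = 57; grand total N = 137.
Expected count = (row total × column total) / N = 66 × 57 / 137 = 27.460.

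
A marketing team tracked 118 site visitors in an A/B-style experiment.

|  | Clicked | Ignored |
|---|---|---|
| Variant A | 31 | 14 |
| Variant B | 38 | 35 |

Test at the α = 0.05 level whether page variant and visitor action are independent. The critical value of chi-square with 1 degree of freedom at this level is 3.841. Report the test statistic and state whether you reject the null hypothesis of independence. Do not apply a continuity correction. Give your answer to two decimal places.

Row totals: 45, 73. Column totals: 69, 49. Grand total N = 118.
Expected counts (row total × column total / N):
  Variant A, Clicked: 45×69/118 = 26.314
  Variant A, Ignored: 45×49/118 = 18.686
  Variant B, Clicked: 73×69/118 = 42.686
  Variant B, Ignored: 73×49/118 = 30.314
Contributions (O − E)²/E:
  (31 − 26.314)²/26.314 = 0.8345
  (14 − 18.686)²/18.686 = 1.1751
  (38 − 42.686)²/42.686 = 0.5144
  (35 − 30.314)²/30.314 = 0.7244
χ² = 0.8345 + 1.1751 + 0.5144 + 0.7244 = 3.25
df = (2−1)(2−1) = 1. Since 3.25 < 3.841, fail to reject the null hypothesis of independence at α = 0.05.

3.25; fail to reject H₀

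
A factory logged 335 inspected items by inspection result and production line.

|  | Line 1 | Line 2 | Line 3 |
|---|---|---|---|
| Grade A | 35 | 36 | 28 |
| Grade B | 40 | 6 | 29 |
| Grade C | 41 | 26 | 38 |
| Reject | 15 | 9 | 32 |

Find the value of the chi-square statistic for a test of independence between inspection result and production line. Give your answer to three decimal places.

Row totals: 99, 75, 105, 56. Column totals: 131, 77, 127. Grand total N = 335.
Expected counts (row total × column total / N):
  Grade A, Line 1: 99×131/335 = 38.7134
  Grade A, Line 2: 99×77/335 = 22.7552
  Grade A, Line 3: 99×127/335 = 37.5313
  Grade B, Line 1: 75×131/335 = 29.3284
  Grade B, Line 2: 75×77/335 = 17.2388
  Grade B, Line 3: 75×127/335 = 28.4328
  Grade C, Line 1: 105×131/335 = 41.0597
  Grade C, Line 2: 105×77/335 = 24.1343
  Grade C, Line 3: 105×127/335 = 39.8060
  Reject, Line 1: 56×131/335 = 21.8985
  Reject, Line 2: 56×77/335 = 12.8716
  Reject, Line 3: 56×127/335 = 21.2299
Contributions (O − E)²/E:
  (35 − 38.7134)²/38.7134 = 0.3562
  (36 − 22.7552)²/22.7552 = 7.7092
  (28 − 37.5313)²/37.5313 = 2.4205
  (40 − 29.3284)²/29.3284 = 3.8830
  (6 − 17.2388)²/17.2388 = 7.3271
  (29 − 28.4328)²/28.4328 = 0.0113
  (41 − 41.0597)²/41.0597 = 0.0001
  (26 − 24.1343)²/24.1343 = 0.1442
  (38 − 39.8060)²/39.8060 = 0.0819
  (15 − 21.8985)²/21.8985 = 2.1732
  (9 − 12.8716)²/12.8716 = 1.1645
  (32 − 21.2299)²/21.2299 = 5.4638
χ² = 0.3562 + 7.7092 + 2.4205 + 3.8830 + 7.3271 + 0.0113 + 0.0001 + 0.1442 + 0.0819 + 2.1732 + 1.1645 + 5.4638 = 30.735

30.735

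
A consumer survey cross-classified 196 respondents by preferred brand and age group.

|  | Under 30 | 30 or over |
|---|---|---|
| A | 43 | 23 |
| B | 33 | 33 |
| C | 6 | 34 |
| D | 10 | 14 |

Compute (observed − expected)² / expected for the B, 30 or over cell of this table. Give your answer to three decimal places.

Row total (B) = 66; column total (30 or over) = 104; N = 196.
Expected count E = 66 × 104 / 196 = 35.0204.
Contribution = (O − E)²/E = (33 − 35.0204)² / 35.0204 = 0.117.

0.117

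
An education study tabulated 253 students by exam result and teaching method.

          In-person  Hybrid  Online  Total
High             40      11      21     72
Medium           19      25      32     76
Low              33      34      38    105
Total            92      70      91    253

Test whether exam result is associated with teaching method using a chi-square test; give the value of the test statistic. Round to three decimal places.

Grand total N = 253.
Expected counts (row total × column total / N):
  High, In-person: 72×92/253 = 26.1818
  High, Hybrid: 72×70/253 = 19.9209
  High, Online: 72×91/253 = 25.8972
  Medium, In-person: 76×92/253 = 27.6364
  Medium, Hybrid: 76×70/253 = 21.0277
  Medium, Online: 76×91/253 = 27.3360
  Low, In-person: 105×92/253 = 38.1818
  Low, Hybrid: 105×70/253 = 29.0514
  Low, Online: 105×91/253 = 37.7668
Contributions (O − E)²/E:
  (40 − 26.1818)²/26.1818 = 7.2930
  (11 − 19.9209)²/19.9209 = 3.9949
  (21 − 25.8972)²/25.8972 = 0.9261
  (19 − 27.6364)²/27.6364 = 2.6989
  (25 − 21.0277)²/21.0277 = 0.7504
  (32 − 27.3360)²/27.3360 = 0.7958
  (33 − 38.1818)²/38.1818 = 0.7032
  (34 − 29.0514)²/29.0514 = 0.8429
  (38 − 37.7668)²/37.7668 = 0.0014
χ² = 7.2930 + 3.9949 + 0.9261 + 2.6989 + 0.7504 + 0.7958 + 0.7032 + 0.8429 + 0.0014 = 18.007

18.007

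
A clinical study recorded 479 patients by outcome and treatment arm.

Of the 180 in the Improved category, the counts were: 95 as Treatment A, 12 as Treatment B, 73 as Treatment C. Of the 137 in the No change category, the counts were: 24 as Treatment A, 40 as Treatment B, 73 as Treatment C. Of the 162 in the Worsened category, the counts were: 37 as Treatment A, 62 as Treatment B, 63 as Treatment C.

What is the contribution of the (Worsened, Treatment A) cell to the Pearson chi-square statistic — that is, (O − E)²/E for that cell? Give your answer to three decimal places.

4.708

Row total (Worsened) = 162; column total (Treatment A) = 156; N = 479.
Expected count E = 162 × 156 / 479 = 52.7599.
Contribution = (O − E)²/E = (37 − 52.7599)² / 52.7599 = 4.708.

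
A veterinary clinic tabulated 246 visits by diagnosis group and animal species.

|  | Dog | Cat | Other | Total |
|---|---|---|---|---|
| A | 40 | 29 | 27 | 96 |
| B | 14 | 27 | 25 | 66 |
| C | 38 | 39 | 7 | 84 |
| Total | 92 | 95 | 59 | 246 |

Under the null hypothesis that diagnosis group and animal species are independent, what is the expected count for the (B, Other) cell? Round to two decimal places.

15.83

Row total (B) = 66; column total (Other) = 59; grand total N = 246.
Expected count = (row total × column total) / N = 66 × 59 / 246 = 15.83.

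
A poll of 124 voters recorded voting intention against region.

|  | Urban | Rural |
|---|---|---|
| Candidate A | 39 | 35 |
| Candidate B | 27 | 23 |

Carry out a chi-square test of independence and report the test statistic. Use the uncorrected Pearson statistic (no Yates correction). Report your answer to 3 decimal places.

Row totals: 74, 50. Column totals: 66, 58. Grand total N = 124.
Expected counts (row total × column total / N):
  Candidate A, Urban: 74×66/124 = 39.3871
  Candidate A, Rural: 74×58/124 = 34.6129
  Candidate B, Urban: 50×66/124 = 26.6129
  Candidate B, Rural: 50×58/124 = 23.3871
Contributions (O − E)²/E:
  (39 − 39.3871)²/39.3871 = 0.0038
  (35 − 34.6129)²/34.6129 = 0.0043
  (27 − 26.6129)²/26.6129 = 0.0056
  (23 − 23.3871)²/23.3871 = 0.0064
χ² = 0.0038 + 0.0043 + 0.0056 + 0.0064 = 0.020

0.020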